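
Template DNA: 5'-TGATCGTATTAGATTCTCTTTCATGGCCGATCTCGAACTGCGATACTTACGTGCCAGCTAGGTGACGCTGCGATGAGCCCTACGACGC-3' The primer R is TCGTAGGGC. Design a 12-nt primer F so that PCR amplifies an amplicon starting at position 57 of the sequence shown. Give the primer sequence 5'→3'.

The reverse primer's reverse complement GCCCTACGA matches the template at positions 77–85; the product starts at position 57.
The forward primer is identical to the top strand over positions 57–68: GCTAGGTGACGC.

5'-GCTAGGTGACGC-3'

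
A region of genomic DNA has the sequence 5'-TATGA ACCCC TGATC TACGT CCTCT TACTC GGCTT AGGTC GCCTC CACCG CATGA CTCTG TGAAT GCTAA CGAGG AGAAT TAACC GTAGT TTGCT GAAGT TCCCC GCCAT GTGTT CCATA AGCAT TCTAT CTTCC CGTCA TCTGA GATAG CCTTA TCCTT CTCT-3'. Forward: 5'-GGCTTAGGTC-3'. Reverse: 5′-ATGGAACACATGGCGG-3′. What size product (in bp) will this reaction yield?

89 bp

The forward primer matches the template at positions 31–40.
Reverse complement of the reverse primer: CCGCCATGTGTTCCAT. This occurs on the top strand at positions 104–119.
Amplicon spans positions 31–119: 89 bp.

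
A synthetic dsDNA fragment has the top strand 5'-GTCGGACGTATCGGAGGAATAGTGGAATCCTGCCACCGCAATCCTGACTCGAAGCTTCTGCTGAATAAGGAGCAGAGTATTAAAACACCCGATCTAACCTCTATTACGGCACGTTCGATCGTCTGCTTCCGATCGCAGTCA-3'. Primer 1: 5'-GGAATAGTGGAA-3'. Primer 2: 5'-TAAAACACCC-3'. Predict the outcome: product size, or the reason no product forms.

No product — both primers anneal to the same strand and extend in the same direction.

Primer 1 (GGAATAGTGGAA) matches the top strand at positions 16–27 (3' end points downstream).
Primer 2 (TAAAACACCC) also matches the top strand directly, at positions 81–90 — its reverse complement GGGTGTTTTA is not present.
Both primers anneal to the bottom strand with 3' ends pointing the same way, so neither can prime synthesis back toward the other.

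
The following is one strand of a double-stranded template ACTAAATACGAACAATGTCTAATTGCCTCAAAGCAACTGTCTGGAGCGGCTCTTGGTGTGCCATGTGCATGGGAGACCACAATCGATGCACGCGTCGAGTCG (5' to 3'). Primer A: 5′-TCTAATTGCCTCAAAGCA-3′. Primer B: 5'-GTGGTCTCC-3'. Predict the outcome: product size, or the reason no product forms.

Primer A (TCTAATTGCCTCAAAGCA) matches the top strand at positions 18–35; it acts as a forward primer.
Primer B's reverse complement is GGAGACCAC, matching the top strand at positions 72–80; it acts as a reverse primer.
The 3' ends face each other across positions 18–80, giving a 63 bp product.

Yes — a 63 bp product.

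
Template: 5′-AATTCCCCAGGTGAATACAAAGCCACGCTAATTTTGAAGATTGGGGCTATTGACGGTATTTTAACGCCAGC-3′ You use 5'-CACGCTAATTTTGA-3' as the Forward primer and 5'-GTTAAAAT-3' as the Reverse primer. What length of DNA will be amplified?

Forward primer CACGCTAATTTTGA is found on the top strand at positions 24–37.
Reverse complement of the reverse primer: ATTTTAAC. This occurs on the top strand at positions 58–65.
The product runs from position 24 to position 65, so its length is 65 − 24 + 1 = 42 bp.

42 bp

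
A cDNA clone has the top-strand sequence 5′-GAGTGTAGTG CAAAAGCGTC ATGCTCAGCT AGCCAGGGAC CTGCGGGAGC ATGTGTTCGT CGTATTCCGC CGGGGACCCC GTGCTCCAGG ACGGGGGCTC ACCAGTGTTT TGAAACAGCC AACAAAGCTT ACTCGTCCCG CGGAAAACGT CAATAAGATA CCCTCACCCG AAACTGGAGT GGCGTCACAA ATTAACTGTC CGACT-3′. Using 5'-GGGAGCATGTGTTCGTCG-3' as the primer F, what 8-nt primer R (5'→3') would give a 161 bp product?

The forward primer binds at positions 45–62, so a 161 bp product ends at position 45 + 161 − 1 = 205.
The reverse primer anneals to the top strand over positions 198–205, i.e. to GTCCGACT.
Its sequence written 5'→3' is the reverse complement: AGTCGGAC.

5'-AGTCGGAC-3'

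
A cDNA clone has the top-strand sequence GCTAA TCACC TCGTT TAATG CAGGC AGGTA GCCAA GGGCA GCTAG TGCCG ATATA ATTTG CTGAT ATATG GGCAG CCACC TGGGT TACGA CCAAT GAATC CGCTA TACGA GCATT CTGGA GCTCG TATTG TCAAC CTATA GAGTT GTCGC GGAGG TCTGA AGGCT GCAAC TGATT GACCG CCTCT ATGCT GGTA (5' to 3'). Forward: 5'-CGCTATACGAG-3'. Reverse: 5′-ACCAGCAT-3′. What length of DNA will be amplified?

93 bp

Scanning the template, CGCTATACGAG occurs at positions 101–111; this primer anneals to the bottom strand there with its 3' end pointing downstream.
The reverse primer's reverse complement is ATGCTGGT, which matches the template at positions 186–193.
Product length = (reverse-primer end) − (forward-primer start) + 1 = 193 − 101 + 1 = 93 bp.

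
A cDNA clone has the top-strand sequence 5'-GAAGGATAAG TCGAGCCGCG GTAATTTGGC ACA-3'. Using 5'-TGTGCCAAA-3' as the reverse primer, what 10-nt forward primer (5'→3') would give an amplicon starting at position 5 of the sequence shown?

The reverse primer's reverse complement TTTGGCACA matches the template at positions 25–33; the product starts at position 5.
The forward primer is identical to the top strand over positions 5–14: GATAAGTCGA.

5'-GATAAGTCGA-3'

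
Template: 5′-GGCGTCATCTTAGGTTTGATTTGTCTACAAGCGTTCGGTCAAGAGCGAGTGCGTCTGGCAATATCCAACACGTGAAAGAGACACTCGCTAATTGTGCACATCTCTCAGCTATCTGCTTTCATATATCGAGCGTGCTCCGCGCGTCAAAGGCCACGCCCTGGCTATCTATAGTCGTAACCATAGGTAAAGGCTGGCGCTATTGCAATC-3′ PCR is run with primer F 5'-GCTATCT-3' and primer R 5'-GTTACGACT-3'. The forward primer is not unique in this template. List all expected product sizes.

71 bp, 18 bp

The forward primer GCTATCT matches the top strand at positions 108–114, 161–167.
The reverse primer's reverse complement is AGTCGTAAC, matching at positions 170–178.
Each forward site pairs with the reverse site to give a product ending at position 178: sizes 71, 18 bp.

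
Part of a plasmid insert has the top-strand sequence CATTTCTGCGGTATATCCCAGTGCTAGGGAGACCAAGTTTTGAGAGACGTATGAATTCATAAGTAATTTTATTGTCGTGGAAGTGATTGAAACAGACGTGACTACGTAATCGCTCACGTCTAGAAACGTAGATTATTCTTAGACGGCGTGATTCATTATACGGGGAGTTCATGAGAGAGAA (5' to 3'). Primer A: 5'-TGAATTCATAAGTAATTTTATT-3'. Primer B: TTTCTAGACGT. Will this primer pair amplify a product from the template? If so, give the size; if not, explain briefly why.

Primer A (TGAATTCATAAGTAATTTTATT) matches the top strand at positions 52–73; it acts as a forward primer.
Primer B's reverse complement is ACGTCTAGAAA, matching the top strand at positions 116–126; it acts as a reverse primer.
The 3' ends face each other across positions 52–126, giving a 75 bp product.

Yes — a 75 bp product.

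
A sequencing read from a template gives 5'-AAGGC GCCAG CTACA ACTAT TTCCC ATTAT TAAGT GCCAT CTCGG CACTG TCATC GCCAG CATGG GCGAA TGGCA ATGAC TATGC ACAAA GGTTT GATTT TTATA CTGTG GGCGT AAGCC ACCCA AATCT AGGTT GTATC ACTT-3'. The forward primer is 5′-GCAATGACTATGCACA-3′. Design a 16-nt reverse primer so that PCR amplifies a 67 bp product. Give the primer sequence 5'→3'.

The forward primer binds at positions 73–88, so a 67 bp product ends at position 73 + 67 − 1 = 139.
The reverse primer anneals to the top strand over positions 124–139, i.e. to CAAATCTAGGTTGTAT.
Its sequence written 5'→3' is the reverse complement: ATACAACCTAGATTTG.

5'-ATACAACCTAGATTTG-3'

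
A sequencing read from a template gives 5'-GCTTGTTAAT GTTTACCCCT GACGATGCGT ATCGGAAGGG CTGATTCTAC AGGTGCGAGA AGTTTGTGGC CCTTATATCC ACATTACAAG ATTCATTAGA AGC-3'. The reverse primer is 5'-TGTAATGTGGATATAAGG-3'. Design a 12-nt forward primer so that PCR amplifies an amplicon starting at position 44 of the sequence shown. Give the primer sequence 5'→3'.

The reverse primer's reverse complement CCTTATATCCACATTACA matches the template at positions 71–88; the product starts at position 44.
The forward primer is identical to the top strand over positions 44–55: ATTCTACAGGTG.

5'-ATTCTACAGGTG-3'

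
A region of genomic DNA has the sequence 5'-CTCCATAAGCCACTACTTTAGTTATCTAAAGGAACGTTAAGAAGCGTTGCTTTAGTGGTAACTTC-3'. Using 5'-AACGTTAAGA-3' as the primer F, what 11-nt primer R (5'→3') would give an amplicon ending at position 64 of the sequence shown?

5'-AAGTTACCACT-3'

The forward primer binds at positions 33–42; the product's 3' end on the top strand is position 64.
The reverse primer anneals to the top strand over positions 54–64, i.e. to AGTGGTAACTT.
Its sequence written 5'→3' is the reverse complement: AAGTTACCACT.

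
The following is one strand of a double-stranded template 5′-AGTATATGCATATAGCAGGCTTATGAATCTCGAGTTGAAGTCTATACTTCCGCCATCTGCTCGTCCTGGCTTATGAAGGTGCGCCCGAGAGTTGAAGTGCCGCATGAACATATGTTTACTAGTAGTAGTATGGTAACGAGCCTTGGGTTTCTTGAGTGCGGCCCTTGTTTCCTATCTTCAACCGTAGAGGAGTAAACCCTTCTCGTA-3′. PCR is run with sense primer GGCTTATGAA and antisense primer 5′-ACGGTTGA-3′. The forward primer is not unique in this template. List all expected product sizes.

The forward primer GGCTTATGAA matches the top strand at positions 18–27, 68–77.
The reverse primer's reverse complement is TCAACCGT, matching at positions 178–185.
Each forward site pairs with the reverse site to give a product ending at position 185: sizes 168, 118 bp.

168 bp, 118 bp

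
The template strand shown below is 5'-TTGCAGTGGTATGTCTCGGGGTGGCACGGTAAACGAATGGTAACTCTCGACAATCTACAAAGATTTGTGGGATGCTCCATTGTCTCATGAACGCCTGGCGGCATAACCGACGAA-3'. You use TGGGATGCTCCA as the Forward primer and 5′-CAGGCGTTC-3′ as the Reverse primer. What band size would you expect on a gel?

30 bp

The forward primer matches the template at positions 68–79.
Reverse complement of the reverse primer: GAACGCCTG. This occurs on the top strand at positions 89–97.
Product length = (reverse-primer end) − (forward-primer start) + 1 = 97 − 68 + 1 = 30 bp.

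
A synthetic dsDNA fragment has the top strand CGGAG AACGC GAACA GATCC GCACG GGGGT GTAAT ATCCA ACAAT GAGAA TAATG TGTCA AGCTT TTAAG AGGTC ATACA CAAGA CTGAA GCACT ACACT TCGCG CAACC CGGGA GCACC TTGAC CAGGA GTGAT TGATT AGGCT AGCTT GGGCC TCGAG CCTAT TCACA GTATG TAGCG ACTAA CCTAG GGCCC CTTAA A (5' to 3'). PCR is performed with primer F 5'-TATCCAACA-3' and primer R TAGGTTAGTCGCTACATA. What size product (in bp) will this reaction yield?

155 bp

Forward primer TATCCAACA is found on the top strand at positions 35–43.
Taking the reverse complement of TAGGTTAGTCGCTACATA gives TATGTAGCGACTAACCTA, found at positions 172–189 on the template; the primer anneals here to the top strand with its 3' end pointing upstream.
Amplicon spans positions 35–189: 155 bp.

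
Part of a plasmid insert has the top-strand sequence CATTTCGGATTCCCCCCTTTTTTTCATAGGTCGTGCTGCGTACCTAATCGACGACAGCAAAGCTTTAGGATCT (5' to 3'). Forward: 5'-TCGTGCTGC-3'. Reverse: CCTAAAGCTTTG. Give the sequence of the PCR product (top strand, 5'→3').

5'-TCGTGCTGCGTACCTAATCGACGACAGCAAAGCTTTAGG-3'

Forward primer TCGTGCTGC is found on the top strand at positions 31–39.
Reverse complement of the reverse primer: CAAAGCTTTAGG. This occurs on the top strand at positions 58–69.
The product is the template from position 31 through 69 (39 bp).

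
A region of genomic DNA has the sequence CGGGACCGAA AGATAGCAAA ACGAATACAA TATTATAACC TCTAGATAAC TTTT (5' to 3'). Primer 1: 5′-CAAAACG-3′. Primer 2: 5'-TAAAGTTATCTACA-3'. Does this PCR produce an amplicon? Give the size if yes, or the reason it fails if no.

No product — primer 2 has no binding site in the template.

Primer 2 (TAAAGTTATCTACA) does not match the top strand, and its reverse complement TGTAGATAACTTTA does not match either.
With no annealing site for primer 2, no amplification occurs.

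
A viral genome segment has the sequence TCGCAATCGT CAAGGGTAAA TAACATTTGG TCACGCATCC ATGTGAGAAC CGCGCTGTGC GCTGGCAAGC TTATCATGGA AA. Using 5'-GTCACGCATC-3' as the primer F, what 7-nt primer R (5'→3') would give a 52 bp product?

5'-TTCCATG-3'

The forward primer binds at positions 30–39, so a 52 bp product ends at position 30 + 52 − 1 = 81.
The reverse primer anneals to the top strand over positions 75–81, i.e. to CATGGAA.
Its sequence written 5'→3' is the reverse complement: TTCCATG.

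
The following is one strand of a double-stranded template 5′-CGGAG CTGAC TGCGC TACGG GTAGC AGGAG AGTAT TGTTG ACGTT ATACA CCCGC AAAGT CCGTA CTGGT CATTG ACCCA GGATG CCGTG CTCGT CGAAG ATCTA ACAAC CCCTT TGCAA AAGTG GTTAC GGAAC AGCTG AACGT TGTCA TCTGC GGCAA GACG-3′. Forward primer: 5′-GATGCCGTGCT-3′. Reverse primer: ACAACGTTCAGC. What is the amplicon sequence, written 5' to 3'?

Forward primer GATGCCGTGCT is found on the top strand at positions 82–92.
Reverse complement of the reverse primer: GCTGAACGTTGT. This occurs on the top strand at positions 137–148.
The product is the template from position 82 through 148 (67 bp).

5'-GATGCCGTGCTCGTCGAAGATCTAACAACCCCTTTGCAAAAGTGGTTACGGAACAGCTGAACGTTGT-3'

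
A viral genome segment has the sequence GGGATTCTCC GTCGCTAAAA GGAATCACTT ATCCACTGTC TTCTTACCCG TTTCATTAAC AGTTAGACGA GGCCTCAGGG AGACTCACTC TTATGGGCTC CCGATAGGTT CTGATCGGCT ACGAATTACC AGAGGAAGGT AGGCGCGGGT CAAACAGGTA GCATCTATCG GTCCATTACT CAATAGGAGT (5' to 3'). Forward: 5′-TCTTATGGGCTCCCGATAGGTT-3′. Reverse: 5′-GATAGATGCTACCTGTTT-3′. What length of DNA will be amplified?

The forward primer matches the template at positions 89–110.
The reverse primer's reverse complement is AAACAGGTAGCATCTATC, which matches the template at positions 152–169.
Product length = (reverse-primer end) − (forward-primer start) + 1 = 169 − 89 + 1 = 81 bp.

81 bp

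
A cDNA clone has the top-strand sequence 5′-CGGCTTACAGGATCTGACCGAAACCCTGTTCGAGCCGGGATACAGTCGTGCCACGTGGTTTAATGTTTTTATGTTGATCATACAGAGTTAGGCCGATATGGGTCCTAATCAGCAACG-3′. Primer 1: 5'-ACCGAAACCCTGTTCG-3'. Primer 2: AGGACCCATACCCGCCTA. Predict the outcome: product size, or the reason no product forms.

No product — primer 2 has no binding site in the template.

Primer 2 (AGGACCCATACCCGCCTA) does not match the top strand, and its reverse complement TAGGCGGGTATGGGTCCT does not match either.
With no annealing site for primer 2, no amplification occurs.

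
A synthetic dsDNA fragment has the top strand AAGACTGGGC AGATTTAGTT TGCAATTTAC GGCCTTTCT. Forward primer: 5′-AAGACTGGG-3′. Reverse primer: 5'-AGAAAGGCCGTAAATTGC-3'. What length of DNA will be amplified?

Scanning the template, AAGACTGGG occurs at positions 1–9; this primer anneals to the bottom strand there with its 3' end pointing downstream.
The reverse primer's reverse complement is GCAATTTACGGCCTTTCT, which matches the template at positions 22–39.
The product runs from position 1 to position 39, so its length is 39 − 1 + 1 = 39 bp.

39 bp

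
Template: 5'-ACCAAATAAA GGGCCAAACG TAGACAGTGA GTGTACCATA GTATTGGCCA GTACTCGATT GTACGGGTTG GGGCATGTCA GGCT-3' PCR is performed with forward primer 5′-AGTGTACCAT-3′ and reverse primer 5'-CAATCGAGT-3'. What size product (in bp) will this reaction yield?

The forward primer matches the template at positions 30–39.
The reverse primer's reverse complement is ACTCGATTG, which matches the template at positions 53–61.
The product runs from position 30 to position 61, so its length is 61 − 30 + 1 = 32 bp.

32 bp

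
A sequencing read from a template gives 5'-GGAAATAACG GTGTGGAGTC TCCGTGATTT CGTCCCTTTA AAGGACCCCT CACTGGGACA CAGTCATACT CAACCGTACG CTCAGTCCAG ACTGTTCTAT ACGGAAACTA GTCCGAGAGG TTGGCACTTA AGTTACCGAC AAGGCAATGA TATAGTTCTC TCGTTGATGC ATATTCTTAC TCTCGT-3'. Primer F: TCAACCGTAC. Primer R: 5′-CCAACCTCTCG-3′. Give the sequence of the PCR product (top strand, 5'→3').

5'-TCAACCGTACGCTCAGTCCAGACTGTTCTATACGGAAACTAGTCCGAGAGGTTGG-3'

Scanning the template, TCAACCGTAC occurs at positions 70–79; this primer anneals to the bottom strand there with its 3' end pointing downstream.
Reverse complement of the reverse primer: CGAGAGGTTGG. This occurs on the top strand at positions 114–124.
The product is the template from position 70 through 124 (55 bp).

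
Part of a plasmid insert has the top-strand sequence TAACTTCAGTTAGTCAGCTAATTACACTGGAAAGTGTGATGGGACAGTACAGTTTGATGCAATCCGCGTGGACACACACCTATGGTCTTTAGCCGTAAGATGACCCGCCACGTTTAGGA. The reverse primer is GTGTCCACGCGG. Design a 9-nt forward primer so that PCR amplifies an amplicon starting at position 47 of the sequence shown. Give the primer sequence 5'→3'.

The reverse primer's reverse complement CCGCGTGGACAC matches the template at positions 64–75; the product starts at position 47.
The forward primer is identical to the top strand over positions 47–55: GTACAGTTT.

5'-GTACAGTTT-3'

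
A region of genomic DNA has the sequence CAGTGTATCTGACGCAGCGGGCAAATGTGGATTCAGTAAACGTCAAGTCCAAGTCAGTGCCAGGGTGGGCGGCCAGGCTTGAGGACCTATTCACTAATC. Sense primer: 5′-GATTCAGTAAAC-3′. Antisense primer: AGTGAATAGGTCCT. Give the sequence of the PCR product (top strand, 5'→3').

Forward primer GATTCAGTAAAC is found on the top strand at positions 30–41.
The reverse primer's reverse complement is AGGACCTATTCACT, which matches the template at positions 82–95.
The product is the template from position 30 through 95 (66 bp).

5'-GATTCAGTAAACGTCAAGTCCAAGTCAGTGCCAGGGTGGGCGGCCAGGCTTGAGGACCTATTCACT-3'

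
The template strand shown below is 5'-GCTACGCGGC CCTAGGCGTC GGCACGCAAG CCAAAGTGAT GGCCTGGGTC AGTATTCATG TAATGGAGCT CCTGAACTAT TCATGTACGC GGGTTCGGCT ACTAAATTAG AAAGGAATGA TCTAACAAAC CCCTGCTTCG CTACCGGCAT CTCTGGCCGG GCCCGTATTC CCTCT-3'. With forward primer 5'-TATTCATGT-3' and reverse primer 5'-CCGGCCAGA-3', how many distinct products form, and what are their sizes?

Two products: 108 bp, 83 bp

The forward primer TATTCATGT matches the top strand at positions 53–61, 78–86.
The reverse primer's reverse complement is TCTGGCCGG, matching at positions 152–160.
Each forward site pairs with the reverse site to give a product ending at position 160: sizes 108, 83 bp.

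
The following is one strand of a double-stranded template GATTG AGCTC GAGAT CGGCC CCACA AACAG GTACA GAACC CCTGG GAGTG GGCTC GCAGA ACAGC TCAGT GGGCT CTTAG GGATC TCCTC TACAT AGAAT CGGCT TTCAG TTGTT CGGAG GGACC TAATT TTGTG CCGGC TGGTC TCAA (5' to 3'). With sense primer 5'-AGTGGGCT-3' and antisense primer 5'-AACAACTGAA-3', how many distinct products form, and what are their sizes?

The forward primer AGTGGGCT matches the top strand at positions 47–54, 68–75.
The reverse primer's reverse complement is TTCAGTTGTT, matching at positions 106–115.
Each forward site pairs with the reverse site to give a product ending at position 115: sizes 69, 48 bp.

Two products: 69 bp, 48 bp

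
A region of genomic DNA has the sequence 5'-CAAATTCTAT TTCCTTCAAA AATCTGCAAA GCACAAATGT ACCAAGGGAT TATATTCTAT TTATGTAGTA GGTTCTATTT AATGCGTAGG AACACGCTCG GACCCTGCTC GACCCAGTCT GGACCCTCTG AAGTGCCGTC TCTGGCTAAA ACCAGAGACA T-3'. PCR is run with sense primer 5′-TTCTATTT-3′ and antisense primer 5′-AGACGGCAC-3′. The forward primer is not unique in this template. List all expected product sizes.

The forward primer TTCTATTT matches the top strand at positions 5–12, 55–62, 73–80.
The reverse primer's reverse complement is GTGCCGTCT, matching at positions 133–141.
Each forward site pairs with the reverse site to give a product ending at position 141: sizes 137, 87, 69 bp.

137 bp, 87 bp, 69 bp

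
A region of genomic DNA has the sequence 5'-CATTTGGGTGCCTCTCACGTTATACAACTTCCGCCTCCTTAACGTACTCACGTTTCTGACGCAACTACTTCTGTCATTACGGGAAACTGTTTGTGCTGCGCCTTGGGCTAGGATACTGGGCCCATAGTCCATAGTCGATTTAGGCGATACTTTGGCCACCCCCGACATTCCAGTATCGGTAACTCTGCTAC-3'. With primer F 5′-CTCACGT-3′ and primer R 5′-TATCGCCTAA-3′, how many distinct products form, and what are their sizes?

Two products: 136 bp, 103 bp

The forward primer CTCACGT matches the top strand at positions 14–20, 47–53.
The reverse primer's reverse complement is TTAGGCGATA, matching at positions 140–149.
Each forward site pairs with the reverse site to give a product ending at position 149: sizes 136, 103 bp.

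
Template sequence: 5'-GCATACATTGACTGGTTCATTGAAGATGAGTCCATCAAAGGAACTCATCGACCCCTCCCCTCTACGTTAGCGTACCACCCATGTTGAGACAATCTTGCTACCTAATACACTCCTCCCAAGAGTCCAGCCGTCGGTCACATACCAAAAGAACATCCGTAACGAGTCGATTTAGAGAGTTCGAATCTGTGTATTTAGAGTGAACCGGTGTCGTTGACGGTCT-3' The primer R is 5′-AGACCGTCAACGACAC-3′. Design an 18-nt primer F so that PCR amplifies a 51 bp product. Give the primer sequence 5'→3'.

5'-TAGAGAGTTCGAATCTGT-3'

The reverse primer's reverse complement GTGTCGTTGACGGTCT matches the template at positions 205–220, so the product ends at position 220.
A 51 bp product then starts at position 220 − 51 + 1 = 170.
The forward primer is identical to the top strand there: TAGAGAGTTCGAATCTGT.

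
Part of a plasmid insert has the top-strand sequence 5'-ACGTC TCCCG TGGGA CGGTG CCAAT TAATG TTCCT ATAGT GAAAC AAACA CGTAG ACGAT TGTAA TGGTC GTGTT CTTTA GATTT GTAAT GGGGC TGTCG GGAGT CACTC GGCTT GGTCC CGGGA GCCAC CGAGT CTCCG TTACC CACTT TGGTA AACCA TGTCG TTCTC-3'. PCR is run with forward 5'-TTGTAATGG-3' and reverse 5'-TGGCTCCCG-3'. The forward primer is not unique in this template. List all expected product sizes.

The forward primer TTGTAATGG matches the top strand at positions 60–68, 84–92.
The reverse primer's reverse complement is CGGGAGCCA, matching at positions 121–129.
Each forward site pairs with the reverse site to give a product ending at position 129: sizes 70, 46 bp.

70 bp, 46 bp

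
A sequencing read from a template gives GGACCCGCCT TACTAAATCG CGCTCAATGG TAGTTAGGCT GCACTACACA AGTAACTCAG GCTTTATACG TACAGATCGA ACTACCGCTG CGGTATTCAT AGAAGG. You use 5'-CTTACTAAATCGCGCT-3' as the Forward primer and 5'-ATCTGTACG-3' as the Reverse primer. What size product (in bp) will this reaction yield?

Scanning the template, CTTACTAAATCGCGCT occurs at positions 9–24; this primer anneals to the bottom strand there with its 3' end pointing downstream.
The reverse primer's reverse complement is CGTACAGAT, which matches the template at positions 69–77.
Amplicon spans positions 9–77: 69 bp.

69 bp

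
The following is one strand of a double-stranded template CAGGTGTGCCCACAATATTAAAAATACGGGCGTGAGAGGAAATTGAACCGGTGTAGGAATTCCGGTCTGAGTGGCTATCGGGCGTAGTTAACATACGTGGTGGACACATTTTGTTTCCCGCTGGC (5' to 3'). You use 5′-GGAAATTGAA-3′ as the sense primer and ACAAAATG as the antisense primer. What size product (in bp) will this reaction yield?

77 bp

Scanning the template, GGAAATTGAA occurs at positions 38–47; this primer anneals to the bottom strand there with its 3' end pointing downstream.
Taking the reverse complement of ACAAAATG gives CATTTTGT, found at positions 107–114 on the template; the primer anneals here to the top strand with its 3' end pointing upstream.
Product length = (reverse-primer end) − (forward-primer start) + 1 = 114 − 38 + 1 = 77 bp.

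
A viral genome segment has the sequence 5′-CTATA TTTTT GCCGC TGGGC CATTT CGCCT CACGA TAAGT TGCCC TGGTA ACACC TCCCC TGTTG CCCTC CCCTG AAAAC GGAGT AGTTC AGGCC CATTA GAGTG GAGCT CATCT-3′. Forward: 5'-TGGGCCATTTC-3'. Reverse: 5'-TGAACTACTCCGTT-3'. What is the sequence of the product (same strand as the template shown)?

The forward primer matches the template at positions 16–26.
Taking the reverse complement of TGAACTACTCCGTT gives AACGGAGTAGTTCA, found at positions 78–91 on the template; the primer anneals here to the top strand with its 3' end pointing upstream.
The product is the template from position 16 through 91 (76 bp).

5'-TGGGCCATTTCGCCTCACGATAAGTTGCCCTGGTAACACCTCCCCTGTTGCCCTCCCCTGAAAACGGAGTAGTTCA-3'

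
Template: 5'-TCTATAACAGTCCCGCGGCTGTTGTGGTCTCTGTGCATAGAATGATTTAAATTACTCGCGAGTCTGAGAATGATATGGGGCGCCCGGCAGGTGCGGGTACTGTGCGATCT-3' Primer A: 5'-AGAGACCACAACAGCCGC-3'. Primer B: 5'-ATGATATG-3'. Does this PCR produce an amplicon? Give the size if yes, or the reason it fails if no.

No product — the primers' 3' ends point away from each other.

Primer A (AGAGACCACAACAGCCGC) has reverse complement GCGGCTGTTGTGGTCTCT, which matches the top strand at positions 15–32; primer A anneals to the top strand there with its 3' end pointing upstream toward position 15.
Primer B (ATGATATG) matches the top strand directly at positions 70–77; it anneals to the bottom strand with its 3' end pointing downstream toward position 77.
The 3' ends diverge (primer A extends toward position 1, primer B toward position 110), so the primers never converge on a shared product.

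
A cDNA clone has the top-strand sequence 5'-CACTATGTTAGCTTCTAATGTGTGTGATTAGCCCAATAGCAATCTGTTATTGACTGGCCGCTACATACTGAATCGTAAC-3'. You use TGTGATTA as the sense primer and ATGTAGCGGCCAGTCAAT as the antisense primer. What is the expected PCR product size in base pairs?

Forward primer TGTGATTA is found on the top strand at positions 23–30.
Taking the reverse complement of ATGTAGCGGCCAGTCAAT gives ATTGACTGGCCGCTACAT, found at positions 49–66 on the template; the primer anneals here to the top strand with its 3' end pointing upstream.
The product runs from position 23 to position 66, so its length is 66 − 23 + 1 = 44 bp.

44 bp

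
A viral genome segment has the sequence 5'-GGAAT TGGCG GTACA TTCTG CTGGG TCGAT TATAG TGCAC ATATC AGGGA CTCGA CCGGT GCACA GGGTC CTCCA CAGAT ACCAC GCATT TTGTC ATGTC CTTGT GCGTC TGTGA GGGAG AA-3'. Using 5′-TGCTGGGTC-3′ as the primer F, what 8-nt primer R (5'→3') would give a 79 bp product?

The forward primer binds at positions 19–27, so a 79 bp product ends at position 19 + 79 − 1 = 97.
The reverse primer anneals to the top strand over positions 90–97, i.e. to TTTGTCAT.
Its sequence written 5'→3' is the reverse complement: ATGACAAA.

5'-ATGACAAA-3'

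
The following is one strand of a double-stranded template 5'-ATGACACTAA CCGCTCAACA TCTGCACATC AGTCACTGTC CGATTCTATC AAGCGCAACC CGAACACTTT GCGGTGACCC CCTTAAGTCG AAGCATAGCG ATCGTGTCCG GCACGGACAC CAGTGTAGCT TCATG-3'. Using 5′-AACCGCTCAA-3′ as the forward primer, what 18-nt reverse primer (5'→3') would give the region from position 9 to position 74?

The product's 3' end on the top strand is position 74.
The reverse primer anneals to the top strand over positions 57–74, i.e. to AACCCGAACACTTTGCGG.
Its sequence written 5'→3' is the reverse complement: CCGCAAAGTGTTCGGGTT.

5'-CCGCAAAGTGTTCGGGTT-3'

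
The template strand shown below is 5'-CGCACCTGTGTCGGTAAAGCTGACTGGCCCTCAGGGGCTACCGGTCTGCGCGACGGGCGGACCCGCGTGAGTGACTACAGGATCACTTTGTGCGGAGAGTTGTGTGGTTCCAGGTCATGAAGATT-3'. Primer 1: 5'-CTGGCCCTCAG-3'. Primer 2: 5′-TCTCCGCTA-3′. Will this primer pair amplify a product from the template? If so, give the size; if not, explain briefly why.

No product — primer 2 has no binding site in the template.

Primer 2 (TCTCCGCTA) does not match the top strand, and its reverse complement TAGCGGAGA does not match either.
With no annealing site for primer 2, no amplification occurs.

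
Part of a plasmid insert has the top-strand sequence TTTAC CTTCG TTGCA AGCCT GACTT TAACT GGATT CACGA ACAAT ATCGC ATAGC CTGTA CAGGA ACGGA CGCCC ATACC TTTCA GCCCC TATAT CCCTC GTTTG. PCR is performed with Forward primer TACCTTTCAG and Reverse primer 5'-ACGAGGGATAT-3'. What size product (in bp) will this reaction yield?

Forward primer TACCTTTCAG is found on the top strand at positions 77–86.
Taking the reverse complement of ACGAGGGATAT gives ATATCCCTCGT, found at positions 92–102 on the template; the primer anneals here to the top strand with its 3' end pointing upstream.
The product runs from position 77 to position 102, so its length is 102 − 77 + 1 = 26 bp.

26 bp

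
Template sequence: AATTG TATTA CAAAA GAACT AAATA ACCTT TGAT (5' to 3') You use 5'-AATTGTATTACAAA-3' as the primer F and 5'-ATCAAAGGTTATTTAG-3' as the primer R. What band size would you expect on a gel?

34 bp

Forward primer AATTGTATTACAAA is found on the top strand at positions 1–14.
The reverse primer's reverse complement is CTAAATAACCTTTGAT, which matches the template at positions 19–34.
Amplicon spans positions 1–34: 34 bp.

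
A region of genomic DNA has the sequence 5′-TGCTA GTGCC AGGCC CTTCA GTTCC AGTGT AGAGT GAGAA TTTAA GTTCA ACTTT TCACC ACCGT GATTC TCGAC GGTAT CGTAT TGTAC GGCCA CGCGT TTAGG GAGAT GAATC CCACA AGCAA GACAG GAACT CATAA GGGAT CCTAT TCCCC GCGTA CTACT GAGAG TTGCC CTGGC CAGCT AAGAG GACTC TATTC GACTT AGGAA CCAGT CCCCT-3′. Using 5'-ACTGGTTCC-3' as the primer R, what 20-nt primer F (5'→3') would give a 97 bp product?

5'-CAAGCAAGACAGGAACTCAT-3'

The reverse primer's reverse complement GGAACCAGT matches the template at positions 207–215, so the product ends at position 215.
A 97 bp product then starts at position 215 − 97 + 1 = 119.
The forward primer is identical to the top strand there: CAAGCAAGACAGGAACTCAT.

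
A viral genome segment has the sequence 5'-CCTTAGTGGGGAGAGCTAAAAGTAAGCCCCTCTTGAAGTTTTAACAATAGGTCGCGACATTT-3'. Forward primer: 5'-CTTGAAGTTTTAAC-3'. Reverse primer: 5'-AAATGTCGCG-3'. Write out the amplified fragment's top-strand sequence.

5'-CTTGAAGTTTTAACAATAGGTCGCGACATTT-3'

Forward primer CTTGAAGTTTTAAC is found on the top strand at positions 32–45.
Reverse complement of the reverse primer: CGCGACATTT. This occurs on the top strand at positions 53–62.
The product is the template from position 32 through 62 (31 bp).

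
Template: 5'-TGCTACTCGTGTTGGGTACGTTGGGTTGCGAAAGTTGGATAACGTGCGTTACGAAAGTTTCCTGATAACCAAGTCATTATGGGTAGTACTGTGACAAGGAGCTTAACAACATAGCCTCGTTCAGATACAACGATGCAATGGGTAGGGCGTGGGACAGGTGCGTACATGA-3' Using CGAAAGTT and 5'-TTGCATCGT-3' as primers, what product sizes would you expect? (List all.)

110 bp, 87 bp

The forward primer CGAAAGTT matches the top strand at positions 29–36, 52–59.
The reverse primer's reverse complement is ACGATGCAA, matching at positions 130–138.
Each forward site pairs with the reverse site to give a product ending at position 138: sizes 110, 87 bp.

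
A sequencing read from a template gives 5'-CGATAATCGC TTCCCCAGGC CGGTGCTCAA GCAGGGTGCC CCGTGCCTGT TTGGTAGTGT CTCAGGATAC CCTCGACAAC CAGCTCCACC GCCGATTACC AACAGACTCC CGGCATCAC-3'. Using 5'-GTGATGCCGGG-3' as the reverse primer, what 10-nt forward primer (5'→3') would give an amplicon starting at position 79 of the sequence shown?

5'-ACCAGCTCCA-3'

The reverse primer's reverse complement CCCGGCATCAC matches the template at positions 109–119; the product starts at position 79.
The forward primer is identical to the top strand over positions 79–88: ACCAGCTCCA.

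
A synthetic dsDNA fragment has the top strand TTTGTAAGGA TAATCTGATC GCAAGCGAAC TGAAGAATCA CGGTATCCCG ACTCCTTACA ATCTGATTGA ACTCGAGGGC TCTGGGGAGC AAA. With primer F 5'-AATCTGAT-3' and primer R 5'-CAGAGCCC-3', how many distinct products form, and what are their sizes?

Two products: 73 bp, 25 bp

The forward primer AATCTGAT matches the top strand at positions 12–19, 60–67.
The reverse primer's reverse complement is GGGCTCTG, matching at positions 77–84.
Each forward site pairs with the reverse site to give a product ending at position 84: sizes 73, 25 bp.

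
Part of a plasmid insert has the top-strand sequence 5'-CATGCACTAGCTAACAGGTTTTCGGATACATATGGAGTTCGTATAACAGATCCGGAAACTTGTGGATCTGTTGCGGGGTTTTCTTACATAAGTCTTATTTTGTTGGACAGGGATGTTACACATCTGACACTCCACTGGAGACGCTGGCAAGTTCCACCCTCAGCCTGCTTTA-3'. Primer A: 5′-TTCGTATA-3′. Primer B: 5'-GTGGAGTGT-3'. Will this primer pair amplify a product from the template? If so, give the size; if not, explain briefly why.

Primer A (TTCGTATA) matches the top strand at positions 38–45; it acts as a forward primer.
Primer B's reverse complement is ACACTCCAC, matching the top strand at positions 127–135; it acts as a reverse primer.
The 3' ends face each other across positions 38–135, giving a 98 bp product.

Yes — a 98 bp product.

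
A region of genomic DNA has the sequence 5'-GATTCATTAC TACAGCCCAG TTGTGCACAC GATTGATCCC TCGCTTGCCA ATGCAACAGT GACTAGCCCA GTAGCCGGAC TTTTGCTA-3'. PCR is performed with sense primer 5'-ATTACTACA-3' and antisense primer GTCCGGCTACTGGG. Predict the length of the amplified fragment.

75 bp

Forward primer ATTACTACA is found on the top strand at positions 6–14.
The reverse primer's reverse complement is CCCAGTAGCCGGAC, which matches the template at positions 67–80.
The product runs from position 6 to position 80, so its length is 80 − 6 + 1 = 75 bp.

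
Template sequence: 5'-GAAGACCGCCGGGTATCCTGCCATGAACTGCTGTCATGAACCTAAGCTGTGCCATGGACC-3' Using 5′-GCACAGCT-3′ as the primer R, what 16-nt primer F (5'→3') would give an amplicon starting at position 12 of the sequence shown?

5'-GGTATCCTGCCATGAA-3'

The reverse primer's reverse complement AGCTGTGC matches the template at positions 45–52; the product starts at position 12.
The forward primer is identical to the top strand over positions 12–27: GGTATCCTGCCATGAA.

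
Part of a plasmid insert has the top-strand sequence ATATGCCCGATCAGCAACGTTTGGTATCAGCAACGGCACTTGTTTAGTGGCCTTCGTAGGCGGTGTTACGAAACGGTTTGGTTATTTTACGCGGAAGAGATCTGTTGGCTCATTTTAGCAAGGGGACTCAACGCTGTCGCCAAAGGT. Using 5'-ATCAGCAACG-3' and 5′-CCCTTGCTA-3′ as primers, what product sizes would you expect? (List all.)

115 bp, 99 bp

The forward primer ATCAGCAACG matches the top strand at positions 10–19, 26–35.
The reverse primer's reverse complement is TAGCAAGGG, matching at positions 116–124.
Each forward site pairs with the reverse site to give a product ending at position 124: sizes 115, 99 bp.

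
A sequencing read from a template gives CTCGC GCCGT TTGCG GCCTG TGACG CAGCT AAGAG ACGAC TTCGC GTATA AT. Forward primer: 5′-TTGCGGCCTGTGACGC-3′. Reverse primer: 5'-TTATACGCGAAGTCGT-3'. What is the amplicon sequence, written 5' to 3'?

Forward primer TTGCGGCCTGTGACGC is found on the top strand at positions 11–26.
Reverse complement of the reverse primer: ACGACTTCGCGTATAA. This occurs on the top strand at positions 36–51.
The product is the template from position 11 through 51 (41 bp).

5'-TTGCGGCCTGTGACGCAGCTAAGAGACGACTTCGCGTATAA-3'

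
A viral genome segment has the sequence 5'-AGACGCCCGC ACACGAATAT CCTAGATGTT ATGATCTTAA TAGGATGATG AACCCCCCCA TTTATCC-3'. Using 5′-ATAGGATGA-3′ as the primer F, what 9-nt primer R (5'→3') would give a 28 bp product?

5'-GGATAAATG-3'

The forward primer binds at positions 40–48, so a 28 bp product ends at position 40 + 28 − 1 = 67.
The reverse primer anneals to the top strand over positions 59–67, i.e. to CATTTATCC.
Its sequence written 5'→3' is the reverse complement: GGATAAATG.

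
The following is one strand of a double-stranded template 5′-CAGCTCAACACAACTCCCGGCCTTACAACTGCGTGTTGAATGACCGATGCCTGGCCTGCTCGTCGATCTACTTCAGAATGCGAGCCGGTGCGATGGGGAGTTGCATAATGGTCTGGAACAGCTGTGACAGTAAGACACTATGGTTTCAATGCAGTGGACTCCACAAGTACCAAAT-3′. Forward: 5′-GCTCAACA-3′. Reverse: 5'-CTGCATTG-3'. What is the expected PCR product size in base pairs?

152 bp

Scanning the template, GCTCAACA occurs at positions 3–10; this primer anneals to the bottom strand there with its 3' end pointing downstream.
The reverse primer's reverse complement is CAATGCAG, which matches the template at positions 147–154.
Product length = (reverse-primer end) − (forward-primer start) + 1 = 154 − 3 + 1 = 152 bp.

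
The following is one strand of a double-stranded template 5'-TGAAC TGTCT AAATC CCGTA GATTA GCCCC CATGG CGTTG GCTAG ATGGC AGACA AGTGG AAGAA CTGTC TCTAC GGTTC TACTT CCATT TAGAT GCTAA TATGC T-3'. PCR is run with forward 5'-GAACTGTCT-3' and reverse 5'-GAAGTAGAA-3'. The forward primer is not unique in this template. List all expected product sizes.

The forward primer GAACTGTCT matches the top strand at positions 2–10, 63–71.
The reverse primer's reverse complement is TTCTACTTC, matching at positions 78–86.
Each forward site pairs with the reverse site to give a product ending at position 86: sizes 85, 24 bp.

85 bp, 24 bp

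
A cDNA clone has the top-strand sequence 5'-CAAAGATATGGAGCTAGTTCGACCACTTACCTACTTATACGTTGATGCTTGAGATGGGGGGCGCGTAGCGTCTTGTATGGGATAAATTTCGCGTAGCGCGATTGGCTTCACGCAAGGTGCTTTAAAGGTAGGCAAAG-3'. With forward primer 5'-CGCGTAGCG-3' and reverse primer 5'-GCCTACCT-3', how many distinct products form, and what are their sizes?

Two products: 72 bp, 44 bp

The forward primer CGCGTAGCG matches the top strand at positions 62–70, 90–98.
The reverse primer's reverse complement is AGGTAGGC, matching at positions 126–133.
Each forward site pairs with the reverse site to give a product ending at position 133: sizes 72, 44 bp.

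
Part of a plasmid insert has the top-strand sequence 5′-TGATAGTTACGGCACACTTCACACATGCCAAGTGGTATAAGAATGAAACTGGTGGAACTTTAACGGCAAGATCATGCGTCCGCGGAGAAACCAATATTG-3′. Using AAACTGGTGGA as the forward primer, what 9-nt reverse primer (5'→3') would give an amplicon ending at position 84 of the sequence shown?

The forward primer binds at positions 46–56; the product's 3' end on the top strand is position 84.
The reverse primer anneals to the top strand over positions 76–84, i.e. to GCGTCCGCG.
Its sequence written 5'→3' is the reverse complement: CGCGGACGC.

5'-CGCGGACGC-3'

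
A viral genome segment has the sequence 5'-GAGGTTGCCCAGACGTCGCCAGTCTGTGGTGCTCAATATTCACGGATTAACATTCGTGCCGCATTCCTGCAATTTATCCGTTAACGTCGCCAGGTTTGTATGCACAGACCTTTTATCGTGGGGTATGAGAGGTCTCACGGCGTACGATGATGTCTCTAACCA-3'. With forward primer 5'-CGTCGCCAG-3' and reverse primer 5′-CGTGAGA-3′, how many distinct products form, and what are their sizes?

The forward primer CGTCGCCAG matches the top strand at positions 14–22, 85–93.
The reverse primer's reverse complement is TCTCACG, matching at positions 133–139.
Each forward site pairs with the reverse site to give a product ending at position 139: sizes 126, 55 bp.

Two products: 126 bp, 55 bp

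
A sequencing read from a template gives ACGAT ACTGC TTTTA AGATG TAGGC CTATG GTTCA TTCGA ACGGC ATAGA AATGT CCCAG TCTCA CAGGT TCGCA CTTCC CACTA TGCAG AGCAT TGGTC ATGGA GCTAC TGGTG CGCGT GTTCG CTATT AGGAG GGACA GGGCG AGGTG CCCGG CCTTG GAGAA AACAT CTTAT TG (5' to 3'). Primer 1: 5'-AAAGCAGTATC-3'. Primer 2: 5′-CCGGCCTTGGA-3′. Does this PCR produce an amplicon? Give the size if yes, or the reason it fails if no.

No product — the primers' 3' ends point away from each other.

Primer 1 (AAAGCAGTATC) has reverse complement GATACTGCTTT, which matches the top strand at positions 3–13; primer 1 anneals to the top strand there with its 3' end pointing upstream toward position 3.
Primer 2 (CCGGCCTTGGA) matches the top strand directly at positions 152–162; it anneals to the bottom strand with its 3' end pointing downstream toward position 162.
The 3' ends diverge (primer 1 extends toward position 1, primer 2 toward position 177), so the primers never converge on a shared product.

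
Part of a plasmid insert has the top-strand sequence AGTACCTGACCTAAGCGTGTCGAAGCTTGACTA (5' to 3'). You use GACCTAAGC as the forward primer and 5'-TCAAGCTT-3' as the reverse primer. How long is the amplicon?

23 bp

Forward primer GACCTAAGC is found on the top strand at positions 8–16.
The reverse primer's reverse complement is AAGCTTGA, which matches the template at positions 23–30.
Product length = (reverse-primer end) − (forward-primer start) + 1 = 30 − 8 + 1 = 23 bp.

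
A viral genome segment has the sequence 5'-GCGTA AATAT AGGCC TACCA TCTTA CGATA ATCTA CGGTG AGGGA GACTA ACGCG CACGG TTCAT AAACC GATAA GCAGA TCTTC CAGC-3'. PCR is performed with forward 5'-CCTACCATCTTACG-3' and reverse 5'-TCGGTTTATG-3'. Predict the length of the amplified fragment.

59 bp

Scanning the template, CCTACCATCTTACG occurs at positions 14–27; this primer anneals to the bottom strand there with its 3' end pointing downstream.
Reverse complement of the reverse primer: CATAAACCGA. This occurs on the top strand at positions 63–72.
Product length = (reverse-primer end) − (forward-primer start) + 1 = 72 − 14 + 1 = 59 bp.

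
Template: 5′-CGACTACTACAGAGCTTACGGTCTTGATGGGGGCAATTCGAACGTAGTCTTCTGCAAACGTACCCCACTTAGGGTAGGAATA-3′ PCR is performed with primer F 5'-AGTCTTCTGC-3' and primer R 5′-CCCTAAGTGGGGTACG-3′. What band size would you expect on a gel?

29 bp

The forward primer matches the template at positions 46–55.
Taking the reverse complement of CCCTAAGTGGGGTACG gives CGTACCCCACTTAGGG, found at positions 59–74 on the template; the primer anneals here to the top strand with its 3' end pointing upstream.
Amplicon spans positions 46–74: 29 bp.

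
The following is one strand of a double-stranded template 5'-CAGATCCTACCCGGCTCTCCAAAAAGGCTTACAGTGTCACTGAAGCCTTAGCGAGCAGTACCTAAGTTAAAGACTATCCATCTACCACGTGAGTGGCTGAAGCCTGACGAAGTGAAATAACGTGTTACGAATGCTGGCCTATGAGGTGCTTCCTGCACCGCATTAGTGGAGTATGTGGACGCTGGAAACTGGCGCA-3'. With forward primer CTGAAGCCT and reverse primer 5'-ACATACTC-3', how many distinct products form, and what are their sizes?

Two products: 137 bp, 80 bp

The forward primer CTGAAGCCT matches the top strand at positions 40–48, 97–105.
The reverse primer's reverse complement is GAGTATGT, matching at positions 169–176.
Each forward site pairs with the reverse site to give a product ending at position 176: sizes 137, 80 bp.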